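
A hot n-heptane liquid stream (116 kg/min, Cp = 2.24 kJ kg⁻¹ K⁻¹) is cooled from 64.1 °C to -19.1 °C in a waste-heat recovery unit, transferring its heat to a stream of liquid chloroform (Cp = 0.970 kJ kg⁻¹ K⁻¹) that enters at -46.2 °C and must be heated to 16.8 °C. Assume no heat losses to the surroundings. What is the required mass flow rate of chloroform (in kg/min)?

Heat released by hot stream: Q = 116 × 2.24 × (64.1 − -19.1) = 21619 kJ/min
Energy balance on cold side (adiabatic exchanger): Q = ṁ_c·Cp_c·(T_c,out − T_c,in)
ṁ_c = 21619 / [0.970 × (16.8 − -46.2)] = 353.77 kg/min

ṁ_c = 354 kg/min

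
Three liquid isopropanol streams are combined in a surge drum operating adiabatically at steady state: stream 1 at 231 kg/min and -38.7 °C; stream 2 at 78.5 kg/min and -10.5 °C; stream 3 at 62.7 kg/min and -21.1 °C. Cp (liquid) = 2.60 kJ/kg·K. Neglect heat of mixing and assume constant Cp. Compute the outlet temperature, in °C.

T_out = -29.8 °C

No heat crosses the boundary, so H_out = H_in.
Σ ṁᵢCp,ᵢTᵢ = 231×2.60×-38.7 + 78.5×2.60×-10.5 + 62.7×2.60×-21.1 = -28826
Σ ṁᵢCp,ᵢ = 231×2.60 + 78.5×2.60 + 62.7×2.60 = 967.72
T_out = -28826 / 967.72 = -29.788 °C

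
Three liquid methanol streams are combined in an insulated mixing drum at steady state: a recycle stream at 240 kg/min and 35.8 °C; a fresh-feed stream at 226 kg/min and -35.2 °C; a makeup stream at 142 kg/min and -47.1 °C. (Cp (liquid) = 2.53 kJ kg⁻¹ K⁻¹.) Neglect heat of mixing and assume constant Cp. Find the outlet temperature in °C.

Adiabatic, steady state ⇒ Σ ṁᵢCp,ᵢ(T_out − Tᵢ) = 0
T_out = Σ ṁᵢCp,ᵢTᵢ / Σ ṁᵢCp,ᵢ
      = -15310 / 1538.2 = -9.953 °C

T_out = -9.95 °C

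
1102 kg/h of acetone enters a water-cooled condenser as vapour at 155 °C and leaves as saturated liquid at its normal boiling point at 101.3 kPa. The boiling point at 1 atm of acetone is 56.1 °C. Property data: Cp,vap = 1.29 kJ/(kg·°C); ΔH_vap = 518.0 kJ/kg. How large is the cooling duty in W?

vapour 155→56.1 °C: -127.58 kJ/kg
condensation at 56.1 °C: -518 kJ/kg
Δh = -127.58 + -518 = -645.58 kJ/kg
Q = ṁ·Δh = 1102 kg/h × -645.58 kJ/kg = -711430 kJ/h
|Q| = 197.62 kW = 197620 W

Q_c = 198000 W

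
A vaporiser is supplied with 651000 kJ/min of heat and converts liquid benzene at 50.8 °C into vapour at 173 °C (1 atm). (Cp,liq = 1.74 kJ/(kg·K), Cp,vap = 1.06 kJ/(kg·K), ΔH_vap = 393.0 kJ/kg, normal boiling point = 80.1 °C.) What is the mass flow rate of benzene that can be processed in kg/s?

Δh = 1.74×(80.1−50.8) + 393.0 + 1.06×(173−80.1) = 542.46 kJ/kg
Q = 651000 kJ/min = 10850 kJ/s = 10850 kJ/s
ṁ = Q/Δh = 10850 / 542.46 = 20.002 kg/s

ṁ = 20.0 kg/s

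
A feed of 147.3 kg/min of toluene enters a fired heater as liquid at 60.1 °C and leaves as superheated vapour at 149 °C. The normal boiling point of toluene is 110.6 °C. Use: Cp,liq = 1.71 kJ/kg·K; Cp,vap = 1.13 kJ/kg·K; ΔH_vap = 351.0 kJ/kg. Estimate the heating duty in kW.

Q = 1180 kW

liquid 60.1→110.6 °C: 86.355 kJ/kg
vaporisation at 110.6 °C: 351 kJ/kg
vapour 110.6→149 °C: 43.392 kJ/kg
Δh = 86.355 + 351 + 43.392 = 480.75 kJ/kg
Q = ṁ·Δh = 147.3 kg/min × 480.75 kJ/kg = 70814 kJ/min
|Q| = 1180.2 kW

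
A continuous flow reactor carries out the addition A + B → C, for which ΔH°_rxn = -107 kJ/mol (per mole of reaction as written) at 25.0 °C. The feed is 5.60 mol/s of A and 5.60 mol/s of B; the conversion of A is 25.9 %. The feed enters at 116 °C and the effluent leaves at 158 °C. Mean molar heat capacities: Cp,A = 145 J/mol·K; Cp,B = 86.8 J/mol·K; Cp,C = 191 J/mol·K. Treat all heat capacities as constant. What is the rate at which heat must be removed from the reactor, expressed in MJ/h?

Extent of reaction ξ = 0.259 × 5.60 = 1.4504 mol/s
Reaction term: ξ·ΔH°_rxn = 1.4504 × -107 = -155.19 kJ/s
Sensible, feed 116→25 °C: -118.13 kJ/s
Outlet flows (mol/s): A 4.1496, B 4.1496, C 1.4504
Sensible, products 25→158 °C: 164.77 kJ/s
Q = ΔH = -108.54 kJ/s = -108.54 kW
Heat removed = 390.76 MJ/h

Q_out = 391 MJ/h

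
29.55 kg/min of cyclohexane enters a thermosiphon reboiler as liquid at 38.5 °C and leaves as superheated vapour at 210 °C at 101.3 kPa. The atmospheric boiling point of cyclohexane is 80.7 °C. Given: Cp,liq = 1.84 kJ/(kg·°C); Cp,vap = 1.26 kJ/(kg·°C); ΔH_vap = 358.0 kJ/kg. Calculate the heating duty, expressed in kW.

Q = 295 kW

liquid 38.5→80.7 °C: 77.648 kJ/kg
vaporisation at 80.7 °C: 358 kJ/kg
vapour 80.7→210 °C: 162.92 kJ/kg
Δh = 77.648 + 358 + 162.92 = 598.57 kJ/kg
Q = ṁ·Δh = 29.55 kg/min × 598.57 kJ/kg = 17688 kJ/min
|Q| = 294.79 kW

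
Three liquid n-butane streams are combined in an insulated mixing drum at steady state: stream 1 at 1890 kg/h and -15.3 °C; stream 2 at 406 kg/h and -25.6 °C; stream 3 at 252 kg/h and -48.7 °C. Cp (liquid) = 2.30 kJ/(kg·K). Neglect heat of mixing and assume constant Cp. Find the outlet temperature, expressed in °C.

No heat crosses the boundary, so H_out = H_in.
T_out = Σ ṁᵢCp,ᵢTᵢ / Σ ṁᵢCp,ᵢ
      = -118640 / 5860.4 = -20.245 °C

T_out = -20.2 °C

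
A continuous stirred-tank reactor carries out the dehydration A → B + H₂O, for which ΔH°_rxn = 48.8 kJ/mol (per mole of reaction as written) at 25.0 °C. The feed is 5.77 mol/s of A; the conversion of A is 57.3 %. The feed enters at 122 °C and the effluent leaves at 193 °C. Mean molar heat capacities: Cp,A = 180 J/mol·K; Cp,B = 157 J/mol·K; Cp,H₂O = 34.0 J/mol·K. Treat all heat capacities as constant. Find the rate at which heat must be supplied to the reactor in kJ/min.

Q_in = 14500 kJ/min

Extent of reaction ξ = 0.573 × 5.77 = 3.3062 mol/s
Reaction term: ξ·ΔH°_rxn = 3.3062 × 48.8 = 161.34 kJ/s
Sensible, feed 122→25 °C: -100.74 kJ/s
Outlet flows (mol/s): A 2.4638, B 3.3062, H₂O 3.3062
Sensible, products 25→193 °C: 180.59 kJ/s
Q = ΔH = 241.19 kJ/s = 241.19 kW
Heat supplied = 14472 kJ/min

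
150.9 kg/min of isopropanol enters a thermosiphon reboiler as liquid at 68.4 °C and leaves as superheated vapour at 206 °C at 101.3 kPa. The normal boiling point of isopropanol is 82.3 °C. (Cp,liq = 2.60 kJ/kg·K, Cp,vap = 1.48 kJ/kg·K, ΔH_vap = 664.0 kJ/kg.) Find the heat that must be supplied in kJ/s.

liquid 68.4→82.3 °C: 36.14 kJ/kg
vaporisation at 82.3 °C: 664 kJ/kg
vapour 82.3→206 °C: 183.08 kJ/kg
Δh = 36.14 + 664 + 183.08 = 883.22 kJ/kg
Q = ṁ·Δh = 150.9 kg/min × 883.22 kJ/kg = 133280 kJ/min
|Q| = 2221.3 kW

Q = 2220 kJ/s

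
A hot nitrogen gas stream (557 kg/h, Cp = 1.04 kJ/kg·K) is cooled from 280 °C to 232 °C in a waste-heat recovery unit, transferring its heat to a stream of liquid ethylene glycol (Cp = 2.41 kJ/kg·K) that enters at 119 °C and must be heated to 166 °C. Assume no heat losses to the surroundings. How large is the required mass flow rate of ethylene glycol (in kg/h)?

ṁ_c = 245 kg/h

Heat released by hot stream: Q = 557 × 1.04 × (280 − 232) = 27805 kJ/h
Energy balance on cold side (adiabatic exchanger): Q = ṁ_c·Cp_c·(T_c,out − T_c,in)
ṁ_c = 27805 / [2.41 × (166 − 119)] = 245.48 kg/h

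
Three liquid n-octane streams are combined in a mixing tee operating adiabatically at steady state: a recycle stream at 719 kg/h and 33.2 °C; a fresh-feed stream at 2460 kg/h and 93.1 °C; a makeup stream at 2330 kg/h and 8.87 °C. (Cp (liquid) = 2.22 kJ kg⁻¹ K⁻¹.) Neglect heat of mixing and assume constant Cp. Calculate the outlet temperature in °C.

T_out = 49.7 °C

Energy balance with Q = 0: Σ ṁᵢCp,ᵢ(T_out − Tᵢ) = 0
Σ ṁᵢCp,ᵢTᵢ = 719×2.22×33.2 + 2460×2.22×93.1 + 2330×2.22×8.87 = 607310
Σ ṁᵢCp,ᵢ = 719×2.22 + 2460×2.22 + 2330×2.22 = 12230
T_out = 607310 / 12230 = 49.658 °C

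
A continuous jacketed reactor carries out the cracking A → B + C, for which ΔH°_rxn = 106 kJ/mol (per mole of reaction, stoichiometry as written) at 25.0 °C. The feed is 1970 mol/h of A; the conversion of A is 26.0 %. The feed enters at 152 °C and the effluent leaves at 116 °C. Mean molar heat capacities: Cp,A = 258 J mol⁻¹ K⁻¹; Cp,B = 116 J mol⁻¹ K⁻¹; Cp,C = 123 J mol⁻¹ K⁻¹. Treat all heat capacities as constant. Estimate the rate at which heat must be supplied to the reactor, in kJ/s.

Q_in = 9.75 kJ/s

Extent of reaction ξ = 0.260 × 1970 = 512.2 mol/h
Reaction term: ξ·ΔH°_rxn = 512.2 × 106 = 54293 kJ/h
Sensible, feed 152→25 °C: -64549 kJ/h
Outlet flows (mol/h): A 1457.8, B 512.2, C 512.2
Sensible, products 25→116 °C: 45366 kJ/h
Q = ΔH = 35110 kJ/h = 9.7528 kW
Heat supplied = 9.7528 kJ/s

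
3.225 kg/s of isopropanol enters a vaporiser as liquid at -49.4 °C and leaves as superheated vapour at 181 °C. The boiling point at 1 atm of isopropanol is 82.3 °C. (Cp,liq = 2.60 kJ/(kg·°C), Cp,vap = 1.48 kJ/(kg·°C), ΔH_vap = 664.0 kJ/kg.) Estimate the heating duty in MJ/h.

liquid -49.4→82.3 °C: 342.42 kJ/kg
vaporisation at 82.3 °C: 664 kJ/kg
vapour 82.3→181 °C: 146.08 kJ/kg
Δh = 342.42 + 664 + 146.08 = 1152.5 kJ/kg
Q = ṁ·Δh = 3.225 kg/s × 1152.5 kJ/kg = 3716.8 kJ/s
|Q| = 3716.8 kW = 13380 MJ/h

Q = 13400 MJ/h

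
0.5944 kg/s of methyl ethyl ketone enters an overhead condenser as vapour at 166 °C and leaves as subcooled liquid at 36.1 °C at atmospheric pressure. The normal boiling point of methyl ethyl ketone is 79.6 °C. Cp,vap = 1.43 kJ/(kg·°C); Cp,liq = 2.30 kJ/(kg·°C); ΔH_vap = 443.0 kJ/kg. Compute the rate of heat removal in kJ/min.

vapour 166→79.6 °C: -123.55 kJ/kg
condensation at 79.6 °C: -443 kJ/kg
liquid 79.6→36.1 °C: -100.05 kJ/kg
Δh = -123.55 + -443 + -100.05 = -666.6 kJ/kg
Q = ṁ·Δh = 0.5944 kg/s × -666.6 kJ/kg = -396.23 kJ/s
|Q| = 396.23 kW = 23774 kJ/min

Q_c = 23800 kJ/min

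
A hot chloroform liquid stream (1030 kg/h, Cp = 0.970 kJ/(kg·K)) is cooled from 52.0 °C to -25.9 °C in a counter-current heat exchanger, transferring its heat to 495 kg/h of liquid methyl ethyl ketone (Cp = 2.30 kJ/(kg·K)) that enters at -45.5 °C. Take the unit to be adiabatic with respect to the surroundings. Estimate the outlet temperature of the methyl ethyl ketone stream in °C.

T_c,out = 22.9 °C

Heat released by hot stream: Q = 1030 × 0.970 × (52.0 − -25.9) = 77830 kJ/h
Energy balance on cold side (adiabatic exchanger): Q = ṁ_c·Cp_c·(T_c,out − T_c,in)
T_c,out = -45.5 + 77830/(495 × 2.30) = 22.862 °C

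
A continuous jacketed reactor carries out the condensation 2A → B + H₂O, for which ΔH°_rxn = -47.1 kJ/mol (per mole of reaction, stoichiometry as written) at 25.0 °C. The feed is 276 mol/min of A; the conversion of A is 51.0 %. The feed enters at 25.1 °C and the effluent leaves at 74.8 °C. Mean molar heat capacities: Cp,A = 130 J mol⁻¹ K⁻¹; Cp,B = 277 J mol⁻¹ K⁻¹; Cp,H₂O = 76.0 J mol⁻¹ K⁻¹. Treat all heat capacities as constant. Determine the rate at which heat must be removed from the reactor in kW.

Extent of reaction ξ = 0.510 × 276 / 2 = 70.38 mol/min
Reaction term: ξ·ΔH°_rxn = 70.38 × -47.1 = -3314.9 kJ/min
Sensible, feed 25.1→25 °C: -3.588 kJ/min
Outlet flows (mol/min): A 135.24, B 70.38, H₂O 70.38
Sensible, products 25→74.8 °C: 2112.8 kJ/min
Q = ΔH = -1205.7 kJ/min = -20.095 kW
Heat removed = 20.095 kW

Q_out = 20.1 kW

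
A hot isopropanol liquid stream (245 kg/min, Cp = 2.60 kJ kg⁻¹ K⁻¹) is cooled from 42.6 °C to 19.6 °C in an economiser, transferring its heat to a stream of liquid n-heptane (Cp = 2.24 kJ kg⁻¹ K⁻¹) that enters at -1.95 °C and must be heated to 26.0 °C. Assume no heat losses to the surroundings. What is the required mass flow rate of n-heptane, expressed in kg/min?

Heat released by hot stream: Q = 245 × 2.60 × (42.6 − 19.6) = 14651 kJ/min
Energy balance on cold side (adiabatic exchanger): Q = ṁ_c·Cp_c·(T_c,out − T_c,in)
ṁ_c = 14651 / [2.24 × (26.0 − -1.95)] = 234.01 kg/min

ṁ_c = 234 kg/min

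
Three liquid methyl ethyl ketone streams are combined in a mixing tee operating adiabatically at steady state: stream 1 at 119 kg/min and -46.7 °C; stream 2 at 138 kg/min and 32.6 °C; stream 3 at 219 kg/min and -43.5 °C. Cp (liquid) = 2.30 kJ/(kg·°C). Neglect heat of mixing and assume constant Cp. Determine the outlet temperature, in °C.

No heat crosses the boundary, so H_out = H_in.
T_out = Σ ṁᵢCp,ᵢTᵢ / Σ ṁᵢCp,ᵢ
      = -24346 / 1094.8 = -22.237 °C

T_out = -22.2 °C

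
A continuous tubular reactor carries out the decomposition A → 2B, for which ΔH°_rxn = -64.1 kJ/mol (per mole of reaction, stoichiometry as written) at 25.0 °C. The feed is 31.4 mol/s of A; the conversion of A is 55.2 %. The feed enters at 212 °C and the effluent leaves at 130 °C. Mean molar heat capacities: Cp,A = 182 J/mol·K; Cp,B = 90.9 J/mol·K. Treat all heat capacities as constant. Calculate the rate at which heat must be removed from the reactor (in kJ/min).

Extent of reaction ξ = 0.552 × 31.4 = 17.333 mol/s
Reaction term: ξ·ΔH°_rxn = 17.333 × -64.1 = -1111 kJ/s
Sensible, feed 212→25 °C: -1068.7 kJ/s
Outlet flows (mol/s): A 14.067, B 34.666
Sensible, products 25→130 °C: 599.69 kJ/s
Q = ΔH = -1580 kJ/s = -1580 kW
Heat removed = 94801 kJ/min

Q_out = 94800 kJ/min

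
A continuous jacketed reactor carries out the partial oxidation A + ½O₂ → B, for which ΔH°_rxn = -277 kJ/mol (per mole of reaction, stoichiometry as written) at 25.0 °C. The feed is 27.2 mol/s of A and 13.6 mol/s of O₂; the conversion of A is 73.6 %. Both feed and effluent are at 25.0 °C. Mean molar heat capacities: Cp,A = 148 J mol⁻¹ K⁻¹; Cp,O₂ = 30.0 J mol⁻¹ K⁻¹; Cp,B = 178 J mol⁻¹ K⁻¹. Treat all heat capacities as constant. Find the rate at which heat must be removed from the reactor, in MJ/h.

Q_out = 20000 MJ/h

Extent of reaction ξ = 0.736 × 27.2 = 20.019 mol/s
Reaction term: ξ·ΔH°_rxn = 20.019 × -277 = -5545.3 kJ/s
Q = ΔH = -5545.3 kJ/s = -5545.3 kW
Heat removed = 19963 MJ/h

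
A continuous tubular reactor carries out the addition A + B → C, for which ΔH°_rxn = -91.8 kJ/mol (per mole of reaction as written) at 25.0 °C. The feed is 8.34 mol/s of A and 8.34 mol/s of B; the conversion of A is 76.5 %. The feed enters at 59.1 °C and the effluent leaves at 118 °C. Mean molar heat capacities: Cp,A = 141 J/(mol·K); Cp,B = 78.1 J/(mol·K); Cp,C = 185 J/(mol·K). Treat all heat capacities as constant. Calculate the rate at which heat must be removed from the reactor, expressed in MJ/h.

Extent of reaction ξ = 0.765 × 8.34 = 6.3801 mol/s
Reaction term: ξ·ΔH°_rxn = 6.3801 × -91.8 = -585.69 kJ/s
Sensible, feed 59.1→25 °C: -62.311 kJ/s
Outlet flows (mol/s): A 1.9599, B 1.9599, C 6.3801
Sensible, products 25→118 °C: 149.71 kJ/s
Q = ΔH = -498.3 kJ/s = -498.3 kW
Heat removed = 1793.9 MJ/h

Q_out = 1790 MJ/h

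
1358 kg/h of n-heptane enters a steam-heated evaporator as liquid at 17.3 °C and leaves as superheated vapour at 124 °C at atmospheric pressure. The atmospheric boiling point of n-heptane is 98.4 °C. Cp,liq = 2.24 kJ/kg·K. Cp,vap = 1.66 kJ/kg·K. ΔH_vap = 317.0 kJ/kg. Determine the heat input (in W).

Q = 204000 W

liquid 17.3→98.4 °C: 181.66 kJ/kg
vaporisation at 98.4 °C: 317 kJ/kg
vapour 98.4→124 °C: 42.496 kJ/kg
Δh = 181.66 + 317 + 42.496 = 541.16 kJ/kg
Q = ṁ·Δh = 1358 kg/h × 541.16 kJ/kg = 734900 kJ/h
|Q| = 204.14 kW = 204140 W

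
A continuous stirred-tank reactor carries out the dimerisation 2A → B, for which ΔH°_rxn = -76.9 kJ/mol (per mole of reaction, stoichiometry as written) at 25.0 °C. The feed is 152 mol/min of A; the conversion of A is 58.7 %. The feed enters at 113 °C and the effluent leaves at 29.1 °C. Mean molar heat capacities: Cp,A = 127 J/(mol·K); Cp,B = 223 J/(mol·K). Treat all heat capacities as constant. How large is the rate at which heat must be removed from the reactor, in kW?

Q_out = 84.3 kW

Extent of reaction ξ = 0.587 × 152 / 2 = 44.612 mol/min
Reaction term: ξ·ΔH°_rxn = 44.612 × -76.9 = -3430.7 kJ/min
Sensible, feed 113→25 °C: -1698.8 kJ/min
Outlet flows (mol/min): A 62.776, B 44.612
Sensible, products 25→29.1 °C: 73.476 kJ/min
Q = ΔH = -5055.9 kJ/min = -84.266 kW
Heat removed = 84.266 kW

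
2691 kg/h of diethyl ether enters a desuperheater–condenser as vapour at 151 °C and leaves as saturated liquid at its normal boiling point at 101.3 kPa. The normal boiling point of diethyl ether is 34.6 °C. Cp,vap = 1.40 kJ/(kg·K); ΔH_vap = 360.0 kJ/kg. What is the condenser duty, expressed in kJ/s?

Q_c = 391 kJ/s

vapour 151→34.6 °C: -162.96 kJ/kg
condensation at 34.6 °C: -360 kJ/kg
Δh = -162.96 + -360 = -522.96 kJ/kg
Q = ṁ·Δh = 2691 kg/h × -522.96 kJ/kg = -1.4073e+06 kJ/h
|Q| = 390.91 kW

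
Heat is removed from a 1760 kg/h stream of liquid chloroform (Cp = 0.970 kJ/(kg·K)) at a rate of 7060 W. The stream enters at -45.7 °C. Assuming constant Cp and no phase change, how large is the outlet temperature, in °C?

T_out = -60.6 °C

Q = 7060 W = 25416 kJ/h
ΔT = Q/(ṁ·Cp) = 25416/(1760×0.970) = 14.888 K
T_out = -45.7 − 14.888 = -60.588 °C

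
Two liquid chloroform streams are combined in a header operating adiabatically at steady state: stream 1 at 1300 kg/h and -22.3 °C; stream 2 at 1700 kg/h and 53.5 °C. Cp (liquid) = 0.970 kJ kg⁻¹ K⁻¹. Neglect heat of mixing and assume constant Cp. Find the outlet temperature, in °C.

T_out = 20.7 °C

Energy balance with Q = 0: Σ ṁᵢCp,ᵢ(T_out − Tᵢ) = 0
T_out = Σ ṁᵢCp,ᵢTᵢ / Σ ṁᵢCp,ᵢ
      = 60101 / 2910 = 20.653 °C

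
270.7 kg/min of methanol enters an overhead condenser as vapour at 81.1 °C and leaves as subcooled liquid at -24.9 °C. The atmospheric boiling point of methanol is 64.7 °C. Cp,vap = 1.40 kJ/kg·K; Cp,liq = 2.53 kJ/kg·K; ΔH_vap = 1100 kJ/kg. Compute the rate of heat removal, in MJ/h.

vapour 81.1→64.7 °C: -22.96 kJ/kg
condensation at 64.7 °C: -1100 kJ/kg
liquid 64.7→-24.9 °C: -226.69 kJ/kg
Δh = -22.96 + -1100 + -226.69 = -1349.6 kJ/kg
Q = ṁ·Δh = 270.7 kg/min × -1349.6 kJ/kg = -365350 kJ/min
|Q| = 6089.2 kW = 21921 MJ/h

Q_c = 21900 MJ/h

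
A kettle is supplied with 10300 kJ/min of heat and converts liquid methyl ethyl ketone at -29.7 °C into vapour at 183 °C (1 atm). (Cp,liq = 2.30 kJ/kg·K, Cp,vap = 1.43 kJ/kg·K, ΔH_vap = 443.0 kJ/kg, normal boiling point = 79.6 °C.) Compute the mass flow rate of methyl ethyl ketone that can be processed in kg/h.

ṁ = 734 kg/h

Δh = 2.30×(79.6−-29.7) + 443.0 + 1.43×(183−79.6) = 842.25 kJ/kg
Q = 10300 kJ/min = 171.67 kJ/s = 618000 kJ/h
ṁ = Q/Δh = 618000 / 842.25 = 733.75 kg/h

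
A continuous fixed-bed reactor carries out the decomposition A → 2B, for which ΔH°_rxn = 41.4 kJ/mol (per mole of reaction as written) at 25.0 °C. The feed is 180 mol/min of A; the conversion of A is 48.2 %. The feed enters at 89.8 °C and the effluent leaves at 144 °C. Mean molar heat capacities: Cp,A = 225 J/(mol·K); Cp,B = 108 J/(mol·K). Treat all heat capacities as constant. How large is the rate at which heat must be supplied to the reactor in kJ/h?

Q_in = 342000 kJ/h

Extent of reaction ξ = 0.482 × 180 = 86.76 mol/min
Reaction term: ξ·ΔH°_rxn = 86.76 × 41.4 = 3591.9 kJ/min
Sensible, feed 89.8→25 °C: -2624.4 kJ/min
Outlet flows (mol/min): A 93.24, B 173.52
Sensible, products 25→144 °C: 4726.6 kJ/min
Q = ΔH = 5694 kJ/min = 94.901 kW
Heat supplied = 341640 kJ/h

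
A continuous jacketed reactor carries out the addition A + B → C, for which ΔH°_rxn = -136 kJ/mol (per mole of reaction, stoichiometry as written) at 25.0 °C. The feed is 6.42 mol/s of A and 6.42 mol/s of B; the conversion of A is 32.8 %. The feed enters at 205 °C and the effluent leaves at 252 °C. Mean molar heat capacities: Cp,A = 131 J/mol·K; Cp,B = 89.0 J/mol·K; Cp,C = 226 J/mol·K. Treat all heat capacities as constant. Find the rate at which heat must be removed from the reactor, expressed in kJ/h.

Q_out = 782000 kJ/h

Extent of reaction ξ = 0.328 × 6.42 = 2.1058 mol/s
Reaction term: ξ·ΔH°_rxn = 2.1058 × -136 = -286.38 kJ/s
Sensible, feed 205→25 °C: -254.23 kJ/s
Outlet flows (mol/s): A 4.3142, B 4.3142, C 2.1058
Sensible, products 25→252 °C: 323.48 kJ/s
Q = ΔH = -217.13 kJ/s = -217.13 kW
Heat removed = 781680 kJ/h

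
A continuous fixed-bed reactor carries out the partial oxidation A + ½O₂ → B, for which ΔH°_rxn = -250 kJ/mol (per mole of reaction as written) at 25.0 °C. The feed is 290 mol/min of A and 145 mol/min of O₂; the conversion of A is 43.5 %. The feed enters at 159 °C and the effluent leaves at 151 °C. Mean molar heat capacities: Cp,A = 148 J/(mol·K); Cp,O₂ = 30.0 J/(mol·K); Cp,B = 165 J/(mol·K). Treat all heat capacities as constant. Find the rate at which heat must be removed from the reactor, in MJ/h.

Q_out = 1910 MJ/h

Extent of reaction ξ = 0.435 × 290 = 126.15 mol/min
Reaction term: ξ·ΔH°_rxn = 126.15 × -250 = -31538 kJ/min
Sensible, feed 159→25 °C: -6334.2 kJ/min
Outlet flows (mol/min): A 163.85, O₂ 81.925, B 126.15
Sensible, products 25→151 °C: 5987.8 kJ/min
Q = ΔH = -31884 kJ/min = -531.4 kW
Heat removed = 1913 MJ/h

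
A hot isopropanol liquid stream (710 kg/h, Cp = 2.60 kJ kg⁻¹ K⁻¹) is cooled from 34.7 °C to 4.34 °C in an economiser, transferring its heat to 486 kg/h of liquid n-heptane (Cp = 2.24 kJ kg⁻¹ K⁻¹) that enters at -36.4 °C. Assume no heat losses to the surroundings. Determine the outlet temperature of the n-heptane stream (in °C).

Heat released by hot stream: Q = 710 × 2.60 × (34.7 − 4.34) = 56045 kJ/h
Energy balance on cold side (adiabatic exchanger): Q = ṁ_c·Cp_c·(T_c,out − T_c,in)
T_c,out = -36.4 + 56045/(486 × 2.24) = 15.081 °C

T_c,out = 15.1 °C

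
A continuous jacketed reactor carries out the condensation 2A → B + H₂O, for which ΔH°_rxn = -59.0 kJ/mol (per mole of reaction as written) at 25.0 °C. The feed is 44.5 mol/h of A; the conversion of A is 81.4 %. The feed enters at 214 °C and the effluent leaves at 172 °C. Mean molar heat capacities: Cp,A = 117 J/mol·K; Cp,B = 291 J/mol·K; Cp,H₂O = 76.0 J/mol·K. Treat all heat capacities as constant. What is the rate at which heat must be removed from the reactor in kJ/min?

Extent of reaction ξ = 0.814 × 44.5 / 2 = 18.111 mol/h
Reaction term: ξ·ΔH°_rxn = 18.111 × -59.0 = -1068.6 kJ/h
Sensible, feed 214→25 °C: -984.03 kJ/h
Outlet flows (mol/h): A 8.277, B 18.111, H₂O 18.111
Sensible, products 25→172 °C: 1119.5 kJ/h
Q = ΔH = -933.15 kJ/h = -0.25921 kW
Heat removed = 15.553 kJ/min

Q_out = 15.6 kJ/min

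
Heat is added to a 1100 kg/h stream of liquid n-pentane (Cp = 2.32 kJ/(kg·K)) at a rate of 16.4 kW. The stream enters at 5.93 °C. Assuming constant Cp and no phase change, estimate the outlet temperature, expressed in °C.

T_out = 29.1 °C

Q = 16.4 kW = 59040 kJ/h
ΔT = Q/(ṁ·Cp) = 59040/(1100×2.32) = 23.135 K
T_out = 5.93 + 23.135 = 29.065 °C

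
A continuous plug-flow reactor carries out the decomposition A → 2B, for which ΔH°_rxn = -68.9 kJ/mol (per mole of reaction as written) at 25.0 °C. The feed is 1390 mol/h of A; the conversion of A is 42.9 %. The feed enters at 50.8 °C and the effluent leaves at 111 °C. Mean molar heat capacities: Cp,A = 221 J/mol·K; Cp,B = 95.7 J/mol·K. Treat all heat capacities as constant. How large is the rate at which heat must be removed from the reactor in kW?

Extent of reaction ξ = 0.429 × 1390 = 596.31 mol/h
Reaction term: ξ·ΔH°_rxn = 596.31 × -68.9 = -41086 kJ/h
Sensible, feed 50.8→25 °C: -7925.5 kJ/h
Outlet flows (mol/h): A 793.69, B 1192.6
Sensible, products 25→111 °C: 24900 kJ/h
Q = ΔH = -24111 kJ/h = -6.6975 kW
Heat removed = 6.6975 kW

Q_out = 6.70 kW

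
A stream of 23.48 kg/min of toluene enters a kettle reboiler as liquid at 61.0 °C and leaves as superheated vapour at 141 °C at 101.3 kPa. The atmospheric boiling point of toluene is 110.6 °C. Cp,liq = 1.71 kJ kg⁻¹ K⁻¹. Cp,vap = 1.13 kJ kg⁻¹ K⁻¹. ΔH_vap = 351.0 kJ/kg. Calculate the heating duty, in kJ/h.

Q = 662000 kJ/h

liquid 61.0→110.6 °C: 84.816 kJ/kg
vaporisation at 110.6 °C: 351 kJ/kg
vapour 110.6→141 °C: 34.352 kJ/kg
Δh = 84.816 + 351 + 34.352 = 470.17 kJ/kg
Q = ṁ·Δh = 23.48 kg/min × 470.17 kJ/kg = 11040 kJ/min
|Q| = 183.99 kW = 662370 kJ/h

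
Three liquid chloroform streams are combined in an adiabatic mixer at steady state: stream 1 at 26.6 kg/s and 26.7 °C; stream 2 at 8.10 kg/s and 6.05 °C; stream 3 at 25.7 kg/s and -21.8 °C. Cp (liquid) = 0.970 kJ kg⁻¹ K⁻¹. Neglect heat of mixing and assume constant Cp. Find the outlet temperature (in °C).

Adiabatic, steady state ⇒ Σ ṁᵢCp,ᵢ(T_out − Tᵢ) = 0
T_out = Σ ṁᵢCp,ᵢTᵢ / Σ ṁᵢCp,ᵢ
      = 193 / 58.588 = 3.2941 °C

T_out = 3.29 °C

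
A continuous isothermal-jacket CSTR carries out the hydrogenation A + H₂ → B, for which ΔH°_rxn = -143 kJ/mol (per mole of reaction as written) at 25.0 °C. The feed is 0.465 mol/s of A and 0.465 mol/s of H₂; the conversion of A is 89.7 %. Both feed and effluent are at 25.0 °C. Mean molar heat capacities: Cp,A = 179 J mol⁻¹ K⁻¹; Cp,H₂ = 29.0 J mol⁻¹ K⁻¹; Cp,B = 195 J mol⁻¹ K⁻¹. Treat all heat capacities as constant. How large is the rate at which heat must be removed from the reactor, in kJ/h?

Q_out = 215000 kJ/h

Extent of reaction ξ = 0.897 × 0.465 = 0.41711 mol/s
Reaction term: ξ·ΔH°_rxn = 0.41711 × -143 = -59.646 kJ/s
Q = ΔH = -59.646 kJ/s = -59.646 kW
Heat removed = 214730 kJ/h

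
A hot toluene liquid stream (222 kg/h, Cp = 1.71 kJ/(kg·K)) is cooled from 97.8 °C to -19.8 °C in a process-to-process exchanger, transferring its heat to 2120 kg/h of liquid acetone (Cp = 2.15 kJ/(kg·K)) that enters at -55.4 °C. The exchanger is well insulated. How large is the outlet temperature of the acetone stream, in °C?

T_c,out = -45.6 °C

Heat released by hot stream: Q = 222 × 1.71 × (97.8 − -19.8) = 44643 kJ/h
Energy balance on cold side (adiabatic exchanger): Q = ṁ_c·Cp_c·(T_c,out − T_c,in)
T_c,out = -55.4 + 44643/(2120 × 2.15) = -45.606 °C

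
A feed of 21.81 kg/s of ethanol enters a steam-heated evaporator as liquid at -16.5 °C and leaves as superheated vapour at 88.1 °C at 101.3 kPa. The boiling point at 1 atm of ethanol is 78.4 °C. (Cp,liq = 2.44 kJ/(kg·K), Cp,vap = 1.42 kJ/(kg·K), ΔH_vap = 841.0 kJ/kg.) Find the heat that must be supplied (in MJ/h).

Q = 85300 MJ/h

liquid -16.5→78.4 °C: 231.56 kJ/kg
vaporisation at 78.4 °C: 841 kJ/kg
vapour 78.4→88.1 °C: 13.774 kJ/kg
Δh = 231.56 + 841 + 13.774 = 1086.3 kJ/kg
Q = ṁ·Δh = 21.81 kg/s × 1086.3 kJ/kg = 23693 kJ/s
|Q| = 23693 kW = 85294 MJ/h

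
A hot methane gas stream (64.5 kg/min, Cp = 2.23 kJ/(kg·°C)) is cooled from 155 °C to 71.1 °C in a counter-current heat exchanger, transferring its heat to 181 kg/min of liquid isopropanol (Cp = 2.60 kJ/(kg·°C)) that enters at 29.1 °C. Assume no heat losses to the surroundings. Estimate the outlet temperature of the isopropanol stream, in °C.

T_c,out = 54.7 °C

Heat released by hot stream: Q = 64.5 × 2.23 × (155 − 71.1) = 12068 kJ/min
Energy balance on cold side (adiabatic exchanger): Q = ṁ_c·Cp_c·(T_c,out − T_c,in)
T_c,out = 29.1 + 12068/(181 × 2.60) = 54.743 °C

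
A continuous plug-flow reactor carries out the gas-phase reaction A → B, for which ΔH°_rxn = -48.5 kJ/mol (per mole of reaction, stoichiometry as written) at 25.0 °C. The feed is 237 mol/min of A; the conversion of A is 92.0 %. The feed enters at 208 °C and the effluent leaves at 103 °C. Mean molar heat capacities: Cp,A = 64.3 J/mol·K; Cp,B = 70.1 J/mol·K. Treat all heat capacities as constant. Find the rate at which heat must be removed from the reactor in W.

Extent of reaction ξ = 0.920 × 237 = 218.04 mol/min
Reaction term: ξ·ΔH°_rxn = 218.04 × -48.5 = -10575 kJ/min
Sensible, feed 208→25 °C: -2788.8 kJ/min
Outlet flows (mol/min): A 18.96, B 218.04
Sensible, products 25→103 °C: 1287.3 kJ/min
Q = ΔH = -12076 kJ/min = -201.27 kW
Heat removed = 201270 W

Q_out = 201000 W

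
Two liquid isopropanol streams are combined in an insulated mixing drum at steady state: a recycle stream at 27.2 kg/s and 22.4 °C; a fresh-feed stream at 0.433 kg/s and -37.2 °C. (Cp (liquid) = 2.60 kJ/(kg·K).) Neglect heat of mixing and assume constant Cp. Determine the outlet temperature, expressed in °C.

Adiabatic, steady state ⇒ Σ ṁᵢCp,ᵢ(T_out − Tᵢ) = 0
Σ ṁᵢCp,ᵢTᵢ = 27.2×2.60×22.4 + 0.433×2.60×-37.2 = 1542.2
Σ ṁᵢCp,ᵢ = 27.2×2.60 + 0.433×2.60 = 71.846
T_out = 1542.2 / 71.846 = 21.466 °C

T_out = 21.5 °C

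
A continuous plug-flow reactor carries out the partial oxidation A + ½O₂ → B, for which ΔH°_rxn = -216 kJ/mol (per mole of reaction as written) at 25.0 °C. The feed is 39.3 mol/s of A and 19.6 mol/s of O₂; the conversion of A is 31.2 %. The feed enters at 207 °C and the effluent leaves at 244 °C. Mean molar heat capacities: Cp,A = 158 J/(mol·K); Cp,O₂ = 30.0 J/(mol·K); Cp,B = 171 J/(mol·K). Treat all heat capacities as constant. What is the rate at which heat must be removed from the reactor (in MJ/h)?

Extent of reaction ξ = 0.312 × 39.3 = 12.262 mol/s
Reaction term: ξ·ΔH°_rxn = 12.262 × -216 = -2648.5 kJ/s
Sensible, feed 207→25 °C: -1237.1 kJ/s
Outlet flows (mol/s): A 27.038, O₂ 13.469, B 12.262
Sensible, products 25→244 °C: 1483.3 kJ/s
Q = ΔH = -2402.4 kJ/s = -2402.4 kW
Heat removed = 8648.5 MJ/h

Q_out = 8650 MJ/h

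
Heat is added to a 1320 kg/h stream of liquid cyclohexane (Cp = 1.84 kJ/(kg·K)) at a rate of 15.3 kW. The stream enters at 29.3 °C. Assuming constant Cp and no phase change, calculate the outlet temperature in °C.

T_out = 52.0 °C

Q = 15.3 kW = 55080 kJ/h
ΔT = Q/(ṁ·Cp) = 55080/(1320×1.84) = 22.678 K
T_out = 29.3 + 22.678 = 51.978 °C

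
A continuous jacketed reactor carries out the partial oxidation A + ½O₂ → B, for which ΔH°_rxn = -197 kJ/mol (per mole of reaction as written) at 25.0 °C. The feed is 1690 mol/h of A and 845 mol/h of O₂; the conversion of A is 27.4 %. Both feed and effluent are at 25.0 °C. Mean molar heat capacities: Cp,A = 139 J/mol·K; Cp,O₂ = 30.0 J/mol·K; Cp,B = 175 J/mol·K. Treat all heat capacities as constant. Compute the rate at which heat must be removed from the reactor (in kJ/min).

Q_out = 1520 kJ/min

Extent of reaction ξ = 0.274 × 1690 = 463.06 mol/h
Reaction term: ξ·ΔH°_rxn = 463.06 × -197 = -91223 kJ/h
Q = ΔH = -91223 kJ/h = -25.34 kW
Heat removed = 1520.4 kJ/min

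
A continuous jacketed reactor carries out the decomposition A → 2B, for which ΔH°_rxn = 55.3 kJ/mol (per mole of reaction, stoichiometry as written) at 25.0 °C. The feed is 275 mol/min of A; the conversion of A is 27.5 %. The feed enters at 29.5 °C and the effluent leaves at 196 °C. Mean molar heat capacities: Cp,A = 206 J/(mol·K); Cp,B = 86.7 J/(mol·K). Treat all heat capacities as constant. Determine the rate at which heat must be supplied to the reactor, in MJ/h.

Extent of reaction ξ = 0.275 × 275 = 75.625 mol/min
Reaction term: ξ·ΔH°_rxn = 75.625 × 55.3 = 4182.1 kJ/min
Sensible, feed 29.5→25 °C: -254.93 kJ/min
Outlet flows (mol/min): A 199.38, B 151.25
Sensible, products 25→196 °C: 9265.6 kJ/min
Q = ΔH = 13193 kJ/min = 219.88 kW
Heat supplied = 791.56 MJ/h

Q_in = 792 MJ/h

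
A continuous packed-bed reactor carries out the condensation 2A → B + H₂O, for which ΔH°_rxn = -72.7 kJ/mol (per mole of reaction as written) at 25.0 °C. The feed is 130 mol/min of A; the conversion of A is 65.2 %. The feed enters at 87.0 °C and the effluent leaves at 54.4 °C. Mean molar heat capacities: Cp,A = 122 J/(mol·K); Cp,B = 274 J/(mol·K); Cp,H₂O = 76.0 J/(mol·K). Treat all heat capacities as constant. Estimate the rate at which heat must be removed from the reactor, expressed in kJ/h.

Q_out = 208000 kJ/h

Extent of reaction ξ = 0.652 × 130 / 2 = 42.38 mol/min
Reaction term: ξ·ΔH°_rxn = 42.38 × -72.7 = -3081 kJ/min
Sensible, feed 87.0→25 °C: -983.32 kJ/min
Outlet flows (mol/min): A 45.24, B 42.38, H₂O 42.38
Sensible, products 25→54.4 °C: 598.36 kJ/min
Q = ΔH = -3466 kJ/min = -57.766 kW
Heat removed = 207960 kJ/h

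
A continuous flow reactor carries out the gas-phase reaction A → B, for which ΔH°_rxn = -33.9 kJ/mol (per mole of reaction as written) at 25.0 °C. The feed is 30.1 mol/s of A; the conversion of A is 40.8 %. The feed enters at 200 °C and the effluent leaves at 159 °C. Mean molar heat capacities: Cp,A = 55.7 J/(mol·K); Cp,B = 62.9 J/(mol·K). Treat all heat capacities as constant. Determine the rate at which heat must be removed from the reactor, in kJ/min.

Q_out = 28400 kJ/min

Extent of reaction ξ = 0.408 × 30.1 = 12.281 mol/s
Reaction term: ξ·ΔH°_rxn = 12.281 × -33.9 = -416.32 kJ/s
Sensible, feed 200→25 °C: -293.4 kJ/s
Outlet flows (mol/s): A 17.819, B 12.281
Sensible, products 25→159 °C: 236.51 kJ/s
Q = ΔH = -473.21 kJ/s = -473.21 kW
Heat removed = 28393 kJ/min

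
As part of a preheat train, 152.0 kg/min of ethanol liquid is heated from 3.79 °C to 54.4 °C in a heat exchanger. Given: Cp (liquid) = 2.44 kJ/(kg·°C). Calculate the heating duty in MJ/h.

Q = 1130 MJ/h

Q = ṁ·Cp·ΔT = 152.0 × 2.44 × (54.4 − 3.79) = 18770 kJ/min
Converting: 18770 / 60 s = 312.84 kW
Heating duty = 1126.2 MJ/h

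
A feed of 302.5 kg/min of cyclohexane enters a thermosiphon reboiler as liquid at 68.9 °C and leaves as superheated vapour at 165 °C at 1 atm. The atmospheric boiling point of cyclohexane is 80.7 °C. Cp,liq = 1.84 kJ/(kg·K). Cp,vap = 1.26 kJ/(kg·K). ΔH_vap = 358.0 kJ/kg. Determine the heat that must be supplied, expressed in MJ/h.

Q = 8820 MJ/h

liquid 68.9→80.7 °C: 21.712 kJ/kg
vaporisation at 80.7 °C: 358 kJ/kg
vapour 80.7→165 °C: 106.22 kJ/kg
Δh = 21.712 + 358 + 106.22 = 485.93 kJ/kg
Q = ṁ·Δh = 302.5 kg/min × 485.93 kJ/kg = 146990 kJ/min
|Q| = 2449.9 kW = 8819.6 MJ/h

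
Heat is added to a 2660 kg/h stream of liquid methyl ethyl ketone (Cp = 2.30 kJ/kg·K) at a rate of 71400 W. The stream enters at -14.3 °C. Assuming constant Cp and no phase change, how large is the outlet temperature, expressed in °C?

Q = 71400 W = 257040 kJ/h
ΔT = Q/(ṁ·Cp) = 257040/(2660×2.30) = 42.014 K
T_out = -14.3 + 42.014 = 27.714 °C

T_out = 27.7 °C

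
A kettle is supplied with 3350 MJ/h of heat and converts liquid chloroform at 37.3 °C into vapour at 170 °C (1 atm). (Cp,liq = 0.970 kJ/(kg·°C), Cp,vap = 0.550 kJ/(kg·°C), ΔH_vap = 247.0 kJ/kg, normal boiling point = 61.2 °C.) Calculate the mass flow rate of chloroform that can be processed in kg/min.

Δh = 0.970×(61.2−37.3) + 247.0 + 0.550×(170−61.2) = 330.02 kJ/kg
Q = 3350 MJ/h = 930.56 kJ/s = 55833 kJ/min
ṁ = Q/Δh = 55833 / 330.02 = 169.18 kg/min

ṁ = 169 kg/min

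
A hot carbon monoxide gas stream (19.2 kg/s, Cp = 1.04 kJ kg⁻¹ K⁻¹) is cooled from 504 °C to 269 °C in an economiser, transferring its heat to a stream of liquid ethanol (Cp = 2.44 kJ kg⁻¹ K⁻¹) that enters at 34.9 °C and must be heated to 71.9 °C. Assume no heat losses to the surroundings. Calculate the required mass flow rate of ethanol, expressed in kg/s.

ṁ_c = 52.0 kg/s

Heat released by hot stream: Q = 19.2 × 1.04 × (504 − 269) = 4692.5 kJ/s
Energy balance on cold side (adiabatic exchanger): Q = ṁ_c·Cp_c·(T_c,out − T_c,in)
ṁ_c = 4692.5 / [2.44 × (71.9 − 34.9)] = 51.977 kg/s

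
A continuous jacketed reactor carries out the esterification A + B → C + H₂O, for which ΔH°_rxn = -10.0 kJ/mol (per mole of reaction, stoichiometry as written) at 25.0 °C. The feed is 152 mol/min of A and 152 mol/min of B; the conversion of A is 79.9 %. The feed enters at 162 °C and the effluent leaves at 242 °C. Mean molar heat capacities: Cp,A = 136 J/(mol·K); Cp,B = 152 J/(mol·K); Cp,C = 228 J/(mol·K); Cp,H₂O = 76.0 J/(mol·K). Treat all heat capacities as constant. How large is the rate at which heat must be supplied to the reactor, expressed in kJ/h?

Extent of reaction ξ = 0.799 × 152 = 121.45 mol/min
Reaction term: ξ·ΔH°_rxn = 121.45 × -10.0 = -1214.5 kJ/min
Sensible, feed 162→25 °C: -5997.3 kJ/min
Outlet flows (mol/min): A 30.552, B 30.552, C 121.45, H₂O 121.45
Sensible, products 25→242 °C: 9921.1 kJ/min
Q = ΔH = 2709.3 kJ/min = 45.154 kW
Heat supplied = 162560 kJ/h

Q_in = 163000 kJ/h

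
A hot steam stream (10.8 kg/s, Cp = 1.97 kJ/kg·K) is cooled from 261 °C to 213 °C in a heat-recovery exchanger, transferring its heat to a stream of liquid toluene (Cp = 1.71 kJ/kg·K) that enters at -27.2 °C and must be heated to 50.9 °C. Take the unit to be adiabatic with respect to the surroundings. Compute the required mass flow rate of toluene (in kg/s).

ṁ_c = 7.65 kg/s

Heat released by hot stream: Q = 10.8 × 1.97 × (261 − 213) = 1021.2 kJ/s
Energy balance on cold side (adiabatic exchanger): Q = ṁ_c·Cp_c·(T_c,out − T_c,in)
ṁ_c = 1021.2 / [1.71 × (50.9 − -27.2)] = 7.6469 kg/s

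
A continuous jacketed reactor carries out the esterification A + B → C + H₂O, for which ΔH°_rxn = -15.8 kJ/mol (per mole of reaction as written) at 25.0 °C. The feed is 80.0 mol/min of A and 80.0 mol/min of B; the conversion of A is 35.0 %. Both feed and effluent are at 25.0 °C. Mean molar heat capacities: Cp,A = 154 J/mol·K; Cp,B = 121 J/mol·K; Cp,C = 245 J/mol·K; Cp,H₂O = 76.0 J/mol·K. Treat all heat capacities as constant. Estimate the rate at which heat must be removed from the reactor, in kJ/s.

Q_out = 7.37 kJ/s

Extent of reaction ξ = 0.350 × 80.0 = 28 mol/min
Reaction term: ξ·ΔH°_rxn = 28 × -15.8 = -442.4 kJ/min
Q = ΔH = -442.4 kJ/min = -7.3733 kW
Heat removed = 7.3733 kJ/s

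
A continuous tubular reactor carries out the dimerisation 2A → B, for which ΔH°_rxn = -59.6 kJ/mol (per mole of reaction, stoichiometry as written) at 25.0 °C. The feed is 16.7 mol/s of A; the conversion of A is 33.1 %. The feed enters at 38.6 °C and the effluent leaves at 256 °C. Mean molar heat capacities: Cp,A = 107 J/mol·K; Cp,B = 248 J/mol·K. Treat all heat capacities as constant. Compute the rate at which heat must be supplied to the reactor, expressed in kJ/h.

Extent of reaction ξ = 0.331 × 16.7 / 2 = 2.7639 mol/s
Reaction term: ξ·ΔH°_rxn = 2.7639 × -59.6 = -164.73 kJ/s
Sensible, feed 38.6→25 °C: -24.302 kJ/s
Outlet flows (mol/s): A 11.172, B 2.7639
Sensible, products 25→256 °C: 434.48 kJ/s
Q = ΔH = 245.45 kJ/s = 245.45 kW
Heat supplied = 883630 kJ/h

Q_in = 884000 kJ/h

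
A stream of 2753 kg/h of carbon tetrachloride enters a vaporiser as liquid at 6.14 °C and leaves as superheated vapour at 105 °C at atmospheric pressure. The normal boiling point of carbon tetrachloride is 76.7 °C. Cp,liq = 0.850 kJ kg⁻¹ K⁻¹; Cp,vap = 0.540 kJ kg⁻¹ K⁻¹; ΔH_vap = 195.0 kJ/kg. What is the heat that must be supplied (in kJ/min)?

Q = 12400 kJ/min

liquid 6.14→76.7 °C: 59.976 kJ/kg
vaporisation at 76.7 °C: 195 kJ/kg
vapour 76.7→105 °C: 15.282 kJ/kg
Δh = 59.976 + 195 + 15.282 = 270.26 kJ/kg
Q = ṁ·Δh = 2753 kg/h × 270.26 kJ/kg = 744020 kJ/h
|Q| = 206.67 kW = 12400 kJ/min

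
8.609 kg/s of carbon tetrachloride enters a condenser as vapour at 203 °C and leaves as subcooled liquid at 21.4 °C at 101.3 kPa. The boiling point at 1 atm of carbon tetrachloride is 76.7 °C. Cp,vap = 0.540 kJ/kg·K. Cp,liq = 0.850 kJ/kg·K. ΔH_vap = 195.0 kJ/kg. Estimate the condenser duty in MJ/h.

vapour 203→76.7 °C: -68.202 kJ/kg
condensation at 76.7 °C: -195 kJ/kg
liquid 76.7→21.4 °C: -47.005 kJ/kg
Δh = -68.202 + -195 + -47.005 = -310.21 kJ/kg
Q = ṁ·Δh = 8.609 kg/s × -310.21 kJ/kg = -2670.6 kJ/s
|Q| = 2670.6 kW = 9614.1 MJ/h

Q_c = 9610 MJ/h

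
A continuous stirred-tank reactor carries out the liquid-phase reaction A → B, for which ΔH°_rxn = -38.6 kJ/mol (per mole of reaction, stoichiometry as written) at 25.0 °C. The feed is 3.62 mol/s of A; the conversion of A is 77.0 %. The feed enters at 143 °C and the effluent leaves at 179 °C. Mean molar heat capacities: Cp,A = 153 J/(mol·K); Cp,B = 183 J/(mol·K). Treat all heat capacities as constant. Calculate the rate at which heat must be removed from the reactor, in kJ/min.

Extent of reaction ξ = 0.770 × 3.62 = 2.7874 mol/s
Reaction term: ξ·ΔH°_rxn = 2.7874 × -38.6 = -107.59 kJ/s
Sensible, feed 143→25 °C: -65.355 kJ/s
Outlet flows (mol/s): A 0.8326, B 2.7874
Sensible, products 25→179 °C: 98.172 kJ/s
Q = ΔH = -74.777 kJ/s = -74.777 kW
Heat removed = 4486.6 kJ/min

Q_out = 4490 kJ/min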